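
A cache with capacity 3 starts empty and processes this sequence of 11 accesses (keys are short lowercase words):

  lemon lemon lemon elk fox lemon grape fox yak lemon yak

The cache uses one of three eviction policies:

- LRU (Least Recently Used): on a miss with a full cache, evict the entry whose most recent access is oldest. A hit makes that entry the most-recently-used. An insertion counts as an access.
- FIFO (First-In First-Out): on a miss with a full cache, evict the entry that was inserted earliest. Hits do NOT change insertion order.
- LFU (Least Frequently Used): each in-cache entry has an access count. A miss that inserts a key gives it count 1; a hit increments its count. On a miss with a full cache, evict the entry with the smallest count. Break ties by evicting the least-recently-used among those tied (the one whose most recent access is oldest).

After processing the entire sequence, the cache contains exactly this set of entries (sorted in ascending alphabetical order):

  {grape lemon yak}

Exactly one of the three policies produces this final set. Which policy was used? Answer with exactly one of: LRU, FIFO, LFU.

Simulating under each policy and comparing final sets:
  LRU: final set = {fox lemon yak} -> differs
  FIFO: final set = {grape lemon yak} -> MATCHES target
  LFU: final set = {fox lemon yak} -> differs
Only FIFO produces the target set.

Answer: FIFO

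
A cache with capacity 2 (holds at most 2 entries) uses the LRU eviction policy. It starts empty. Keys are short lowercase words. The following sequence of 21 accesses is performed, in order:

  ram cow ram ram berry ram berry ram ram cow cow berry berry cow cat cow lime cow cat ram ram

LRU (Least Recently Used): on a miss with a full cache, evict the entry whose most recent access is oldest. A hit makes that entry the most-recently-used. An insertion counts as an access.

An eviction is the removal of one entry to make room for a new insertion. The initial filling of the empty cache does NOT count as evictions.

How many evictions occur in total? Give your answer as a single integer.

Answer: 7

Derivation:
LRU simulation (capacity=2):
  1. access ram: MISS. Cache (LRU->MRU): [ram]
  2. access cow: MISS. Cache (LRU->MRU): [ram cow]
  3. access ram: HIT. Cache (LRU->MRU): [cow ram]
  4. access ram: HIT. Cache (LRU->MRU): [cow ram]
  5. access berry: MISS, evict cow. Cache (LRU->MRU): [ram berry]
  6. access ram: HIT. Cache (LRU->MRU): [berry ram]
  7. access berry: HIT. Cache (LRU->MRU): [ram berry]
  8. access ram: HIT. Cache (LRU->MRU): [berry ram]
  9. access ram: HIT. Cache (LRU->MRU): [berry ram]
  10. access cow: MISS, evict berry. Cache (LRU->MRU): [ram cow]
  11. access cow: HIT. Cache (LRU->MRU): [ram cow]
  12. access berry: MISS, evict ram. Cache (LRU->MRU): [cow berry]
  13. access berry: HIT. Cache (LRU->MRU): [cow berry]
  14. access cow: HIT. Cache (LRU->MRU): [berry cow]
  15. access cat: MISS, evict berry. Cache (LRU->MRU): [cow cat]
  16. access cow: HIT. Cache (LRU->MRU): [cat cow]
  17. access lime: MISS, evict cat. Cache (LRU->MRU): [cow lime]
  18. access cow: HIT. Cache (LRU->MRU): [lime cow]
  19. access cat: MISS, evict lime. Cache (LRU->MRU): [cow cat]
  20. access ram: MISS, evict cow. Cache (LRU->MRU): [cat ram]
  21. access ram: HIT. Cache (LRU->MRU): [cat ram]
Total: 12 hits, 9 misses, 7 evictions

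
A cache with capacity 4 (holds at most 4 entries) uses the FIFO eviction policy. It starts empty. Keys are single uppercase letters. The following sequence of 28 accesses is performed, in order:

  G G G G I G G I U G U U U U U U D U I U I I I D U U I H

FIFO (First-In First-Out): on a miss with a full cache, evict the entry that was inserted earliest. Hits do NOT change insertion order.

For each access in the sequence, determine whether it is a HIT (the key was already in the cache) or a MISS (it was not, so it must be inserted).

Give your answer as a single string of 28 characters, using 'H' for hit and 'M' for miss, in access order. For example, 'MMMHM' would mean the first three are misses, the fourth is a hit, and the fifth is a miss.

Answer: MHHHMHHHMHHHHHHHMHHHHHHHHHHM

Derivation:
FIFO simulation (capacity=4):
  1. access G: MISS. Cache (old->new): [G]
  2. access G: HIT. Cache (old->new): [G]
  3. access G: HIT. Cache (old->new): [G]
  4. access G: HIT. Cache (old->new): [G]
  5. access I: MISS. Cache (old->new): [G I]
  6. access G: HIT. Cache (old->new): [G I]
  7. access G: HIT. Cache (old->new): [G I]
  8. access I: HIT. Cache (old->new): [G I]
  9. access U: MISS. Cache (old->new): [G I U]
  10. access G: HIT. Cache (old->new): [G I U]
  11. access U: HIT. Cache (old->new): [G I U]
  12. access U: HIT. Cache (old->new): [G I U]
  13. access U: HIT. Cache (old->new): [G I U]
  14. access U: HIT. Cache (old->new): [G I U]
  15. access U: HIT. Cache (old->new): [G I U]
  16. access U: HIT. Cache (old->new): [G I U]
  17. access D: MISS. Cache (old->new): [G I U D]
  18. access U: HIT. Cache (old->new): [G I U D]
  19. access I: HIT. Cache (old->new): [G I U D]
  20. access U: HIT. Cache (old->new): [G I U D]
  21. access I: HIT. Cache (old->new): [G I U D]
  22. access I: HIT. Cache (old->new): [G I U D]
  23. access I: HIT. Cache (old->new): [G I U D]
  24. access D: HIT. Cache (old->new): [G I U D]
  25. access U: HIT. Cache (old->new): [G I U D]
  26. access U: HIT. Cache (old->new): [G I U D]
  27. access I: HIT. Cache (old->new): [G I U D]
  28. access H: MISS, evict G. Cache (old->new): [I U D H]
Total: 23 hits, 5 misses, 1 evictions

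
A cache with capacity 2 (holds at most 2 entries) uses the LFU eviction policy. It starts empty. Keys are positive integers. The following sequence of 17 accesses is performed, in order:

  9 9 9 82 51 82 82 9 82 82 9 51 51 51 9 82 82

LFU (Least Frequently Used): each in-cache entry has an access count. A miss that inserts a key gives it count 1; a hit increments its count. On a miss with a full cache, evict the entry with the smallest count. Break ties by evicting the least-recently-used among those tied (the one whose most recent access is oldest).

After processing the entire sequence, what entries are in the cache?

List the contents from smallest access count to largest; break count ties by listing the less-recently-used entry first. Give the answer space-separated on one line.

LFU simulation (capacity=2):
  1. access 9: MISS. Cache: [9(c=1)]
  2. access 9: HIT, count now 2. Cache: [9(c=2)]
  3. access 9: HIT, count now 3. Cache: [9(c=3)]
  4. access 82: MISS. Cache: [82(c=1) 9(c=3)]
  5. access 51: MISS, evict 82(c=1). Cache: [51(c=1) 9(c=3)]
  6. access 82: MISS, evict 51(c=1). Cache: [82(c=1) 9(c=3)]
  7. access 82: HIT, count now 2. Cache: [82(c=2) 9(c=3)]
  8. access 9: HIT, count now 4. Cache: [82(c=2) 9(c=4)]
  9. access 82: HIT, count now 3. Cache: [82(c=3) 9(c=4)]
  10. access 82: HIT, count now 4. Cache: [9(c=4) 82(c=4)]
  11. access 9: HIT, count now 5. Cache: [82(c=4) 9(c=5)]
  12. access 51: MISS, evict 82(c=4). Cache: [51(c=1) 9(c=5)]
  13. access 51: HIT, count now 2. Cache: [51(c=2) 9(c=5)]
  14. access 51: HIT, count now 3. Cache: [51(c=3) 9(c=5)]
  15. access 9: HIT, count now 6. Cache: [51(c=3) 9(c=6)]
  16. access 82: MISS, evict 51(c=3). Cache: [82(c=1) 9(c=6)]
  17. access 82: HIT, count now 2. Cache: [82(c=2) 9(c=6)]
Total: 11 hits, 6 misses, 4 evictions

Answer: 82 9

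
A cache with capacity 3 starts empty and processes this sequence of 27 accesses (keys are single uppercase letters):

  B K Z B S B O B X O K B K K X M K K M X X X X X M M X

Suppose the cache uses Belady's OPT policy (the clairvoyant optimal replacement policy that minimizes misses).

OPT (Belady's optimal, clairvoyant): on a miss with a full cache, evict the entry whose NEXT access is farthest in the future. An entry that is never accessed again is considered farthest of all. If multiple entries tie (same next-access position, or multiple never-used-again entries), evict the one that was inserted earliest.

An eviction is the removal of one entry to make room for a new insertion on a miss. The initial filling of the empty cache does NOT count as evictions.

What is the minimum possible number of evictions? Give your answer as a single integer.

OPT (Belady) simulation (capacity=3):
  1. access B: MISS. Cache: [B]
  2. access K: MISS. Cache: [B K]
  3. access Z: MISS. Cache: [B K Z]
  4. access B: HIT. Next use of B: step 6. Cache: [B K Z]
  5. access S: MISS, evict Z (next use: never). Cache: [B K S]
  6. access B: HIT. Next use of B: step 8. Cache: [B K S]
  7. access O: MISS, evict S (next use: never). Cache: [B K O]
  8. access B: HIT. Next use of B: step 12. Cache: [B K O]
  9. access X: MISS, evict B (next use: step 12). Cache: [K O X]
  10. access O: HIT. Next use of O: never. Cache: [K O X]
  11. access K: HIT. Next use of K: step 13. Cache: [K O X]
  12. access B: MISS, evict O (next use: never). Cache: [K X B]
  13. access K: HIT. Next use of K: step 14. Cache: [K X B]
  14. access K: HIT. Next use of K: step 17. Cache: [K X B]
  15. access X: HIT. Next use of X: step 20. Cache: [K X B]
  16. access M: MISS, evict B (next use: never). Cache: [K X M]
  17. access K: HIT. Next use of K: step 18. Cache: [K X M]
  18. access K: HIT. Next use of K: never. Cache: [K X M]
  19. access M: HIT. Next use of M: step 25. Cache: [K X M]
  20. access X: HIT. Next use of X: step 21. Cache: [K X M]
  21. access X: HIT. Next use of X: step 22. Cache: [K X M]
  22. access X: HIT. Next use of X: step 23. Cache: [K X M]
  23. access X: HIT. Next use of X: step 24. Cache: [K X M]
  24. access X: HIT. Next use of X: step 27. Cache: [K X M]
  25. access M: HIT. Next use of M: step 26. Cache: [K X M]
  26. access M: HIT. Next use of M: never. Cache: [K X M]
  27. access X: HIT. Next use of X: never. Cache: [K X M]
Total: 19 hits, 8 misses, 5 evictions

Answer: 5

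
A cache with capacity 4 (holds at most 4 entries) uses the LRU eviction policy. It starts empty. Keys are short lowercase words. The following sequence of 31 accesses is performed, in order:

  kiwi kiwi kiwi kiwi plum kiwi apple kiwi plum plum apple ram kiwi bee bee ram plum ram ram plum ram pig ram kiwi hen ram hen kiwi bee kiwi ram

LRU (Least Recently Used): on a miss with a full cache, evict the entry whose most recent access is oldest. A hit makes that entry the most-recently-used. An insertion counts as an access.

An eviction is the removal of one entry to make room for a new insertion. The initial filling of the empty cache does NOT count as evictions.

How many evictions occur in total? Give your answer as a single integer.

Answer: 6

Derivation:
LRU simulation (capacity=4):
  1. access kiwi: MISS. Cache (LRU->MRU): [kiwi]
  2. access kiwi: HIT. Cache (LRU->MRU): [kiwi]
  3. access kiwi: HIT. Cache (LRU->MRU): [kiwi]
  4. access kiwi: HIT. Cache (LRU->MRU): [kiwi]
  5. access plum: MISS. Cache (LRU->MRU): [kiwi plum]
  6. access kiwi: HIT. Cache (LRU->MRU): [plum kiwi]
  7. access apple: MISS. Cache (LRU->MRU): [plum kiwi apple]
  8. access kiwi: HIT. Cache (LRU->MRU): [plum apple kiwi]
  9. access plum: HIT. Cache (LRU->MRU): [apple kiwi plum]
  10. access plum: HIT. Cache (LRU->MRU): [apple kiwi plum]
  11. access apple: HIT. Cache (LRU->MRU): [kiwi plum apple]
  12. access ram: MISS. Cache (LRU->MRU): [kiwi plum apple ram]
  13. access kiwi: HIT. Cache (LRU->MRU): [plum apple ram kiwi]
  14. access bee: MISS, evict plum. Cache (LRU->MRU): [apple ram kiwi bee]
  15. access bee: HIT. Cache (LRU->MRU): [apple ram kiwi bee]
  16. access ram: HIT. Cache (LRU->MRU): [apple kiwi bee ram]
  17. access plum: MISS, evict apple. Cache (LRU->MRU): [kiwi bee ram plum]
  18. access ram: HIT. Cache (LRU->MRU): [kiwi bee plum ram]
  19. access ram: HIT. Cache (LRU->MRU): [kiwi bee plum ram]
  20. access plum: HIT. Cache (LRU->MRU): [kiwi bee ram plum]
  21. access ram: HIT. Cache (LRU->MRU): [kiwi bee plum ram]
  22. access pig: MISS, evict kiwi. Cache (LRU->MRU): [bee plum ram pig]
  23. access ram: HIT. Cache (LRU->MRU): [bee plum pig ram]
  24. access kiwi: MISS, evict bee. Cache (LRU->MRU): [plum pig ram kiwi]
  25. access hen: MISS, evict plum. Cache (LRU->MRU): [pig ram kiwi hen]
  26. access ram: HIT. Cache (LRU->MRU): [pig kiwi hen ram]
  27. access hen: HIT. Cache (LRU->MRU): [pig kiwi ram hen]
  28. access kiwi: HIT. Cache (LRU->MRU): [pig ram hen kiwi]
  29. access bee: MISS, evict pig. Cache (LRU->MRU): [ram hen kiwi bee]
  30. access kiwi: HIT. Cache (LRU->MRU): [ram hen bee kiwi]
  31. access ram: HIT. Cache (LRU->MRU): [hen bee kiwi ram]
Total: 21 hits, 10 misses, 6 evictions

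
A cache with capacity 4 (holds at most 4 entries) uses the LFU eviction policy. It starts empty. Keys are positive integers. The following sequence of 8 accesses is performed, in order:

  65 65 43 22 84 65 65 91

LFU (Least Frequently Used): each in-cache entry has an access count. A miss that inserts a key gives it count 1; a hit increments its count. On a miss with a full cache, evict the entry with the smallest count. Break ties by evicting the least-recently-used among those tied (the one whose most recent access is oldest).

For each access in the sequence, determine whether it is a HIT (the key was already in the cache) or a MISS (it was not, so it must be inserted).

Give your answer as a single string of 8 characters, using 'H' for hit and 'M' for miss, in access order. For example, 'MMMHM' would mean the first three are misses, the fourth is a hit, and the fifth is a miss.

LFU simulation (capacity=4):
  1. access 65: MISS. Cache: [65(c=1)]
  2. access 65: HIT, count now 2. Cache: [65(c=2)]
  3. access 43: MISS. Cache: [43(c=1) 65(c=2)]
  4. access 22: MISS. Cache: [43(c=1) 22(c=1) 65(c=2)]
  5. access 84: MISS. Cache: [43(c=1) 22(c=1) 84(c=1) 65(c=2)]
  6. access 65: HIT, count now 3. Cache: [43(c=1) 22(c=1) 84(c=1) 65(c=3)]
  7. access 65: HIT, count now 4. Cache: [43(c=1) 22(c=1) 84(c=1) 65(c=4)]
  8. access 91: MISS, evict 43(c=1). Cache: [22(c=1) 84(c=1) 91(c=1) 65(c=4)]
Total: 3 hits, 5 misses, 1 evictions

Answer: MHMMMHHM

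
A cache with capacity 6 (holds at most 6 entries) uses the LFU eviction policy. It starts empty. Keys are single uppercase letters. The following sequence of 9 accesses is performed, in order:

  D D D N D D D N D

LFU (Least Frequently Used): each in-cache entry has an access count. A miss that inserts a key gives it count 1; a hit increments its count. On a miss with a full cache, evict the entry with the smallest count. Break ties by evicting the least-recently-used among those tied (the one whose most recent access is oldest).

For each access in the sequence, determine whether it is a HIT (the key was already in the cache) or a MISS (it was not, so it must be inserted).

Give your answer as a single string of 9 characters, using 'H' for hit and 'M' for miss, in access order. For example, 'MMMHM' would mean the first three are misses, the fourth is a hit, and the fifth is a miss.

LFU simulation (capacity=6):
  1. access D: MISS. Cache: [D(c=1)]
  2. access D: HIT, count now 2. Cache: [D(c=2)]
  3. access D: HIT, count now 3. Cache: [D(c=3)]
  4. access N: MISS. Cache: [N(c=1) D(c=3)]
  5. access D: HIT, count now 4. Cache: [N(c=1) D(c=4)]
  6. access D: HIT, count now 5. Cache: [N(c=1) D(c=5)]
  7. access D: HIT, count now 6. Cache: [N(c=1) D(c=6)]
  8. access N: HIT, count now 2. Cache: [N(c=2) D(c=6)]
  9. access D: HIT, count now 7. Cache: [N(c=2) D(c=7)]
Total: 7 hits, 2 misses, 0 evictions

Answer: MHHMHHHHH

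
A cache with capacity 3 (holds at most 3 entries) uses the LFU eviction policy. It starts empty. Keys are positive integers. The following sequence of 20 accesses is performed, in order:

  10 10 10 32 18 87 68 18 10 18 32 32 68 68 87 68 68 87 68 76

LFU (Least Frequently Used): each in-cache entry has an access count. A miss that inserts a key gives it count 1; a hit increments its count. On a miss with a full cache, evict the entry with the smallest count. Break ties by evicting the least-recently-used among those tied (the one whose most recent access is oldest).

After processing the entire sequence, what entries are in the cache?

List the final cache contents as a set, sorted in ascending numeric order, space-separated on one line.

Answer: 10 68 76

Derivation:
LFU simulation (capacity=3):
  1. access 10: MISS. Cache: [10(c=1)]
  2. access 10: HIT, count now 2. Cache: [10(c=2)]
  3. access 10: HIT, count now 3. Cache: [10(c=3)]
  4. access 32: MISS. Cache: [32(c=1) 10(c=3)]
  5. access 18: MISS. Cache: [32(c=1) 18(c=1) 10(c=3)]
  6. access 87: MISS, evict 32(c=1). Cache: [18(c=1) 87(c=1) 10(c=3)]
  7. access 68: MISS, evict 18(c=1). Cache: [87(c=1) 68(c=1) 10(c=3)]
  8. access 18: MISS, evict 87(c=1). Cache: [68(c=1) 18(c=1) 10(c=3)]
  9. access 10: HIT, count now 4. Cache: [68(c=1) 18(c=1) 10(c=4)]
  10. access 18: HIT, count now 2. Cache: [68(c=1) 18(c=2) 10(c=4)]
  11. access 32: MISS, evict 68(c=1). Cache: [32(c=1) 18(c=2) 10(c=4)]
  12. access 32: HIT, count now 2. Cache: [18(c=2) 32(c=2) 10(c=4)]
  13. access 68: MISS, evict 18(c=2). Cache: [68(c=1) 32(c=2) 10(c=4)]
  14. access 68: HIT, count now 2. Cache: [32(c=2) 68(c=2) 10(c=4)]
  15. access 87: MISS, evict 32(c=2). Cache: [87(c=1) 68(c=2) 10(c=4)]
  16. access 68: HIT, count now 3. Cache: [87(c=1) 68(c=3) 10(c=4)]
  17. access 68: HIT, count now 4. Cache: [87(c=1) 10(c=4) 68(c=4)]
  18. access 87: HIT, count now 2. Cache: [87(c=2) 10(c=4) 68(c=4)]
  19. access 68: HIT, count now 5. Cache: [87(c=2) 10(c=4) 68(c=5)]
  20. access 76: MISS, evict 87(c=2). Cache: [76(c=1) 10(c=4) 68(c=5)]
Total: 10 hits, 10 misses, 7 evictions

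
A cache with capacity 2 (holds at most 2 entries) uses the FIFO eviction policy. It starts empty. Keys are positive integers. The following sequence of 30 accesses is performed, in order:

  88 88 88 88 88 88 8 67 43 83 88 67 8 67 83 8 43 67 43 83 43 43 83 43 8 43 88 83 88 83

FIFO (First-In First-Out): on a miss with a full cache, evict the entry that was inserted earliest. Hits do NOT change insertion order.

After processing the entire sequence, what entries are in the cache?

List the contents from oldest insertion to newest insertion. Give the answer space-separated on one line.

Answer: 88 83

Derivation:
FIFO simulation (capacity=2):
  1. access 88: MISS. Cache (old->new): [88]
  2. access 88: HIT. Cache (old->new): [88]
  3. access 88: HIT. Cache (old->new): [88]
  4. access 88: HIT. Cache (old->new): [88]
  5. access 88: HIT. Cache (old->new): [88]
  6. access 88: HIT. Cache (old->new): [88]
  7. access 8: MISS. Cache (old->new): [88 8]
  8. access 67: MISS, evict 88. Cache (old->new): [8 67]
  9. access 43: MISS, evict 8. Cache (old->new): [67 43]
  10. access 83: MISS, evict 67. Cache (old->new): [43 83]
  11. access 88: MISS, evict 43. Cache (old->new): [83 88]
  12. access 67: MISS, evict 83. Cache (old->new): [88 67]
  13. access 8: MISS, evict 88. Cache (old->new): [67 8]
  14. access 67: HIT. Cache (old->new): [67 8]
  15. access 83: MISS, evict 67. Cache (old->new): [8 83]
  16. access 8: HIT. Cache (old->new): [8 83]
  17. access 43: MISS, evict 8. Cache (old->new): [83 43]
  18. access 67: MISS, evict 83. Cache (old->new): [43 67]
  19. access 43: HIT. Cache (old->new): [43 67]
  20. access 83: MISS, evict 43. Cache (old->new): [67 83]
  21. access 43: MISS, evict 67. Cache (old->new): [83 43]
  22. access 43: HIT. Cache (old->new): [83 43]
  23. access 83: HIT. Cache (old->new): [83 43]
  24. access 43: HIT. Cache (old->new): [83 43]
  25. access 8: MISS, evict 83. Cache (old->new): [43 8]
  26. access 43: HIT. Cache (old->new): [43 8]
  27. access 88: MISS, evict 43. Cache (old->new): [8 88]
  28. access 83: MISS, evict 8. Cache (old->new): [88 83]
  29. access 88: HIT. Cache (old->new): [88 83]
  30. access 83: HIT. Cache (old->new): [88 83]
Total: 14 hits, 16 misses, 14 evictions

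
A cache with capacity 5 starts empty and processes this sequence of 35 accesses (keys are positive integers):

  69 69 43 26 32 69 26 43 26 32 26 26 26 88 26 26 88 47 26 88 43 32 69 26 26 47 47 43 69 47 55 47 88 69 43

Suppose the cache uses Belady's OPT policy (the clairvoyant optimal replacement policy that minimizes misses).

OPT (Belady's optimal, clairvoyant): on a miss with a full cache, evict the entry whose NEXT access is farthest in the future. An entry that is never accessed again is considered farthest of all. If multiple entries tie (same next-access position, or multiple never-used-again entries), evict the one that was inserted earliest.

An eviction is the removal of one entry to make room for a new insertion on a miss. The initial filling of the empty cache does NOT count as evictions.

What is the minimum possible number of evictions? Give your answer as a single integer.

OPT (Belady) simulation (capacity=5):
  1. access 69: MISS. Cache: [69]
  2. access 69: HIT. Next use of 69: step 6. Cache: [69]
  3. access 43: MISS. Cache: [69 43]
  4. access 26: MISS. Cache: [69 43 26]
  5. access 32: MISS. Cache: [69 43 26 32]
  6. access 69: HIT. Next use of 69: step 23. Cache: [69 43 26 32]
  7. access 26: HIT. Next use of 26: step 9. Cache: [69 43 26 32]
  8. access 43: HIT. Next use of 43: step 21. Cache: [69 43 26 32]
  9. access 26: HIT. Next use of 26: step 11. Cache: [69 43 26 32]
  10. access 32: HIT. Next use of 32: step 22. Cache: [69 43 26 32]
  11. access 26: HIT. Next use of 26: step 12. Cache: [69 43 26 32]
  12. access 26: HIT. Next use of 26: step 13. Cache: [69 43 26 32]
  13. access 26: HIT. Next use of 26: step 15. Cache: [69 43 26 32]
  14. access 88: MISS. Cache: [69 43 26 32 88]
  15. access 26: HIT. Next use of 26: step 16. Cache: [69 43 26 32 88]
  16. access 26: HIT. Next use of 26: step 19. Cache: [69 43 26 32 88]
  17. access 88: HIT. Next use of 88: step 20. Cache: [69 43 26 32 88]
  18. access 47: MISS, evict 69 (next use: step 23). Cache: [43 26 32 88 47]
  19. access 26: HIT. Next use of 26: step 24. Cache: [43 26 32 88 47]
  20. access 88: HIT. Next use of 88: step 33. Cache: [43 26 32 88 47]
  21. access 43: HIT. Next use of 43: step 28. Cache: [43 26 32 88 47]
  22. access 32: HIT. Next use of 32: never. Cache: [43 26 32 88 47]
  23. access 69: MISS, evict 32 (next use: never). Cache: [43 26 88 47 69]
  24. access 26: HIT. Next use of 26: step 25. Cache: [43 26 88 47 69]
  25. access 26: HIT. Next use of 26: never. Cache: [43 26 88 47 69]
  26. access 47: HIT. Next use of 47: step 27. Cache: [43 26 88 47 69]
  27. access 47: HIT. Next use of 47: step 30. Cache: [43 26 88 47 69]
  28. access 43: HIT. Next use of 43: step 35. Cache: [43 26 88 47 69]
  29. access 69: HIT. Next use of 69: step 34. Cache: [43 26 88 47 69]
  30. access 47: HIT. Next use of 47: step 32. Cache: [43 26 88 47 69]
  31. access 55: MISS, evict 26 (next use: never). Cache: [43 88 47 69 55]
  32. access 47: HIT. Next use of 47: never. Cache: [43 88 47 69 55]
  33. access 88: HIT. Next use of 88: never. Cache: [43 88 47 69 55]
  34. access 69: HIT. Next use of 69: never. Cache: [43 88 47 69 55]
  35. access 43: HIT. Next use of 43: never. Cache: [43 88 47 69 55]
Total: 27 hits, 8 misses, 3 evictions

Answer: 3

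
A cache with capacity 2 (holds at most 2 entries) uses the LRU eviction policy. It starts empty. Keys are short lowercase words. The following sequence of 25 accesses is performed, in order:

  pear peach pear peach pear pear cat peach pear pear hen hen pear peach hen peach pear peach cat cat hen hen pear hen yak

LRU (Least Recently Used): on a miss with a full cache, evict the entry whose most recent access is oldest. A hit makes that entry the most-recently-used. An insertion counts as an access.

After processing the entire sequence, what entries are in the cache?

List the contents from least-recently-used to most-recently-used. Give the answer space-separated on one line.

LRU simulation (capacity=2):
  1. access pear: MISS. Cache (LRU->MRU): [pear]
  2. access peach: MISS. Cache (LRU->MRU): [pear peach]
  3. access pear: HIT. Cache (LRU->MRU): [peach pear]
  4. access peach: HIT. Cache (LRU->MRU): [pear peach]
  5. access pear: HIT. Cache (LRU->MRU): [peach pear]
  6. access pear: HIT. Cache (LRU->MRU): [peach pear]
  7. access cat: MISS, evict peach. Cache (LRU->MRU): [pear cat]
  8. access peach: MISS, evict pear. Cache (LRU->MRU): [cat peach]
  9. access pear: MISS, evict cat. Cache (LRU->MRU): [peach pear]
  10. access pear: HIT. Cache (LRU->MRU): [peach pear]
  11. access hen: MISS, evict peach. Cache (LRU->MRU): [pear hen]
  12. access hen: HIT. Cache (LRU->MRU): [pear hen]
  13. access pear: HIT. Cache (LRU->MRU): [hen pear]
  14. access peach: MISS, evict hen. Cache (LRU->MRU): [pear peach]
  15. access hen: MISS, evict pear. Cache (LRU->MRU): [peach hen]
  16. access peach: HIT. Cache (LRU->MRU): [hen peach]
  17. access pear: MISS, evict hen. Cache (LRU->MRU): [peach pear]
  18. access peach: HIT. Cache (LRU->MRU): [pear peach]
  19. access cat: MISS, evict pear. Cache (LRU->MRU): [peach cat]
  20. access cat: HIT. Cache (LRU->MRU): [peach cat]
  21. access hen: MISS, evict peach. Cache (LRU->MRU): [cat hen]
  22. access hen: HIT. Cache (LRU->MRU): [cat hen]
  23. access pear: MISS, evict cat. Cache (LRU->MRU): [hen pear]
  24. access hen: HIT. Cache (LRU->MRU): [pear hen]
  25. access yak: MISS, evict pear. Cache (LRU->MRU): [hen yak]
Total: 12 hits, 13 misses, 11 evictions

Answer: hen yak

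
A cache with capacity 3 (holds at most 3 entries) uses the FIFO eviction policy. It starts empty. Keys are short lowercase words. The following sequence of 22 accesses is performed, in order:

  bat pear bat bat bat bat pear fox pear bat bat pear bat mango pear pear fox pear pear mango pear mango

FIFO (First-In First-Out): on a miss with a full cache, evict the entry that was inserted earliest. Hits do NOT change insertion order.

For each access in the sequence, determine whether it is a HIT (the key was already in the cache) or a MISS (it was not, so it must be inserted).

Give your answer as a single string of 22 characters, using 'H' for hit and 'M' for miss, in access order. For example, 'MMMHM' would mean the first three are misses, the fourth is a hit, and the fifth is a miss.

Answer: MMHHHHHMHHHHHMHHHHHHHH

Derivation:
FIFO simulation (capacity=3):
  1. access bat: MISS. Cache (old->new): [bat]
  2. access pear: MISS. Cache (old->new): [bat pear]
  3. access bat: HIT. Cache (old->new): [bat pear]
  4. access bat: HIT. Cache (old->new): [bat pear]
  5. access bat: HIT. Cache (old->new): [bat pear]
  6. access bat: HIT. Cache (old->new): [bat pear]
  7. access pear: HIT. Cache (old->new): [bat pear]
  8. access fox: MISS. Cache (old->new): [bat pear fox]
  9. access pear: HIT. Cache (old->new): [bat pear fox]
  10. access bat: HIT. Cache (old->new): [bat pear fox]
  11. access bat: HIT. Cache (old->new): [bat pear fox]
  12. access pear: HIT. Cache (old->new): [bat pear fox]
  13. access bat: HIT. Cache (old->new): [bat pear fox]
  14. access mango: MISS, evict bat. Cache (old->new): [pear fox mango]
  15. access pear: HIT. Cache (old->new): [pear fox mango]
  16. access pear: HIT. Cache (old->new): [pear fox mango]
  17. access fox: HIT. Cache (old->new): [pear fox mango]
  18. access pear: HIT. Cache (old->new): [pear fox mango]
  19. access pear: HIT. Cache (old->new): [pear fox mango]
  20. access mango: HIT. Cache (old->new): [pear fox mango]
  21. access pear: HIT. Cache (old->new): [pear fox mango]
  22. access mango: HIT. Cache (old->new): [pear fox mango]
Total: 18 hits, 4 misses, 1 evictions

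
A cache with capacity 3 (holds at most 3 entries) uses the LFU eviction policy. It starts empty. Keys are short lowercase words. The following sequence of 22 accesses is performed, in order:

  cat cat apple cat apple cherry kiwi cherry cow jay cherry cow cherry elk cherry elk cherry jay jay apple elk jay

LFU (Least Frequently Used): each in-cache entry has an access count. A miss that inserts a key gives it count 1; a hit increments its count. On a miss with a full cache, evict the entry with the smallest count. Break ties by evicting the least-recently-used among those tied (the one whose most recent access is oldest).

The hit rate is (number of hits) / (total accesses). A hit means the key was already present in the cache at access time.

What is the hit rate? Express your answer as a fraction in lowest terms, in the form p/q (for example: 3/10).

Answer: 5/22

Derivation:
LFU simulation (capacity=3):
  1. access cat: MISS. Cache: [cat(c=1)]
  2. access cat: HIT, count now 2. Cache: [cat(c=2)]
  3. access apple: MISS. Cache: [apple(c=1) cat(c=2)]
  4. access cat: HIT, count now 3. Cache: [apple(c=1) cat(c=3)]
  5. access apple: HIT, count now 2. Cache: [apple(c=2) cat(c=3)]
  6. access cherry: MISS. Cache: [cherry(c=1) apple(c=2) cat(c=3)]
  7. access kiwi: MISS, evict cherry(c=1). Cache: [kiwi(c=1) apple(c=2) cat(c=3)]
  8. access cherry: MISS, evict kiwi(c=1). Cache: [cherry(c=1) apple(c=2) cat(c=3)]
  9. access cow: MISS, evict cherry(c=1). Cache: [cow(c=1) apple(c=2) cat(c=3)]
  10. access jay: MISS, evict cow(c=1). Cache: [jay(c=1) apple(c=2) cat(c=3)]
  11. access cherry: MISS, evict jay(c=1). Cache: [cherry(c=1) apple(c=2) cat(c=3)]
  12. access cow: MISS, evict cherry(c=1). Cache: [cow(c=1) apple(c=2) cat(c=3)]
  13. access cherry: MISS, evict cow(c=1). Cache: [cherry(c=1) apple(c=2) cat(c=3)]
  14. access elk: MISS, evict cherry(c=1). Cache: [elk(c=1) apple(c=2) cat(c=3)]
  15. access cherry: MISS, evict elk(c=1). Cache: [cherry(c=1) apple(c=2) cat(c=3)]
  16. access elk: MISS, evict cherry(c=1). Cache: [elk(c=1) apple(c=2) cat(c=3)]
  17. access cherry: MISS, evict elk(c=1). Cache: [cherry(c=1) apple(c=2) cat(c=3)]
  18. access jay: MISS, evict cherry(c=1). Cache: [jay(c=1) apple(c=2) cat(c=3)]
  19. access jay: HIT, count now 2. Cache: [apple(c=2) jay(c=2) cat(c=3)]
  20. access apple: HIT, count now 3. Cache: [jay(c=2) cat(c=3) apple(c=3)]
  21. access elk: MISS, evict jay(c=2). Cache: [elk(c=1) cat(c=3) apple(c=3)]
  22. access jay: MISS, evict elk(c=1). Cache: [jay(c=1) cat(c=3) apple(c=3)]
Total: 5 hits, 17 misses, 14 evictions

Hit rate = 5/22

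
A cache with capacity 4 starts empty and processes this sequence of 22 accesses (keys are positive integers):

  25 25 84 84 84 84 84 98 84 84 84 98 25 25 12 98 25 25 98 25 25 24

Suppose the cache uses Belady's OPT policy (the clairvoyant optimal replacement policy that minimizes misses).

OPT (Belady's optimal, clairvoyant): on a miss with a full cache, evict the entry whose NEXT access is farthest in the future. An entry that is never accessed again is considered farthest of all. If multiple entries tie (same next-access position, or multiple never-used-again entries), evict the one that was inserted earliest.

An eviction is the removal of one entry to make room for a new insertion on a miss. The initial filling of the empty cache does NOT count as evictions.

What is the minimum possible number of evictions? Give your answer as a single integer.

Answer: 1

Derivation:
OPT (Belady) simulation (capacity=4):
  1. access 25: MISS. Cache: [25]
  2. access 25: HIT. Next use of 25: step 13. Cache: [25]
  3. access 84: MISS. Cache: [25 84]
  4. access 84: HIT. Next use of 84: step 5. Cache: [25 84]
  5. access 84: HIT. Next use of 84: step 6. Cache: [25 84]
  6. access 84: HIT. Next use of 84: step 7. Cache: [25 84]
  7. access 84: HIT. Next use of 84: step 9. Cache: [25 84]
  8. access 98: MISS. Cache: [25 84 98]
  9. access 84: HIT. Next use of 84: step 10. Cache: [25 84 98]
  10. access 84: HIT. Next use of 84: step 11. Cache: [25 84 98]
  11. access 84: HIT. Next use of 84: never. Cache: [25 84 98]
  12. access 98: HIT. Next use of 98: step 16. Cache: [25 84 98]
  13. access 25: HIT. Next use of 25: step 14. Cache: [25 84 98]
  14. access 25: HIT. Next use of 25: step 17. Cache: [25 84 98]
  15. access 12: MISS. Cache: [25 84 98 12]
  16. access 98: HIT. Next use of 98: step 19. Cache: [25 84 98 12]
  17. access 25: HIT. Next use of 25: step 18. Cache: [25 84 98 12]
  18. access 25: HIT. Next use of 25: step 20. Cache: [25 84 98 12]
  19. access 98: HIT. Next use of 98: never. Cache: [25 84 98 12]
  20. access 25: HIT. Next use of 25: step 21. Cache: [25 84 98 12]
  21. access 25: HIT. Next use of 25: never. Cache: [25 84 98 12]
  22. access 24: MISS, evict 25 (next use: never). Cache: [84 98 12 24]
Total: 17 hits, 5 misses, 1 evictions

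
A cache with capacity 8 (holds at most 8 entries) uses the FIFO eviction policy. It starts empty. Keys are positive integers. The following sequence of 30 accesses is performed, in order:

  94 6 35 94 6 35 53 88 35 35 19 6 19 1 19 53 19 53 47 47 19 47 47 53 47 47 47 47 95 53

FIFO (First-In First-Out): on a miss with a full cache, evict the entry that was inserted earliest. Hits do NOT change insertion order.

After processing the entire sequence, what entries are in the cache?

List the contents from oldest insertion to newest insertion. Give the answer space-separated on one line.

FIFO simulation (capacity=8):
  1. access 94: MISS. Cache (old->new): [94]
  2. access 6: MISS. Cache (old->new): [94 6]
  3. access 35: MISS. Cache (old->new): [94 6 35]
  4. access 94: HIT. Cache (old->new): [94 6 35]
  5. access 6: HIT. Cache (old->new): [94 6 35]
  6. access 35: HIT. Cache (old->new): [94 6 35]
  7. access 53: MISS. Cache (old->new): [94 6 35 53]
  8. access 88: MISS. Cache (old->new): [94 6 35 53 88]
  9. access 35: HIT. Cache (old->new): [94 6 35 53 88]
  10. access 35: HIT. Cache (old->new): [94 6 35 53 88]
  11. access 19: MISS. Cache (old->new): [94 6 35 53 88 19]
  12. access 6: HIT. Cache (old->new): [94 6 35 53 88 19]
  13. access 19: HIT. Cache (old->new): [94 6 35 53 88 19]
  14. access 1: MISS. Cache (old->new): [94 6 35 53 88 19 1]
  15. access 19: HIT. Cache (old->new): [94 6 35 53 88 19 1]
  16. access 53: HIT. Cache (old->new): [94 6 35 53 88 19 1]
  17. access 19: HIT. Cache (old->new): [94 6 35 53 88 19 1]
  18. access 53: HIT. Cache (old->new): [94 6 35 53 88 19 1]
  19. access 47: MISS. Cache (old->new): [94 6 35 53 88 19 1 47]
  20. access 47: HIT. Cache (old->new): [94 6 35 53 88 19 1 47]
  21. access 19: HIT. Cache (old->new): [94 6 35 53 88 19 1 47]
  22. access 47: HIT. Cache (old->new): [94 6 35 53 88 19 1 47]
  23. access 47: HIT. Cache (old->new): [94 6 35 53 88 19 1 47]
  24. access 53: HIT. Cache (old->new): [94 6 35 53 88 19 1 47]
  25. access 47: HIT. Cache (old->new): [94 6 35 53 88 19 1 47]
  26. access 47: HIT. Cache (old->new): [94 6 35 53 88 19 1 47]
  27. access 47: HIT. Cache (old->new): [94 6 35 53 88 19 1 47]
  28. access 47: HIT. Cache (old->new): [94 6 35 53 88 19 1 47]
  29. access 95: MISS, evict 94. Cache (old->new): [6 35 53 88 19 1 47 95]
  30. access 53: HIT. Cache (old->new): [6 35 53 88 19 1 47 95]
Total: 21 hits, 9 misses, 1 evictions

Answer: 6 35 53 88 19 1 47 95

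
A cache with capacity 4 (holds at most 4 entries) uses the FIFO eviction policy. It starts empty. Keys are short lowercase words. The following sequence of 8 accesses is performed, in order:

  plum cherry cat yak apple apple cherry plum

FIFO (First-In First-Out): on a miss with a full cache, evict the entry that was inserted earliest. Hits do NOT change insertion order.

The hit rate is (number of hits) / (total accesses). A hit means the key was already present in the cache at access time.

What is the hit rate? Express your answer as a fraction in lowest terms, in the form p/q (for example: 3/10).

FIFO simulation (capacity=4):
  1. access plum: MISS. Cache (old->new): [plum]
  2. access cherry: MISS. Cache (old->new): [plum cherry]
  3. access cat: MISS. Cache (old->new): [plum cherry cat]
  4. access yak: MISS. Cache (old->new): [plum cherry cat yak]
  5. access apple: MISS, evict plum. Cache (old->new): [cherry cat yak apple]
  6. access apple: HIT. Cache (old->new): [cherry cat yak apple]
  7. access cherry: HIT. Cache (old->new): [cherry cat yak apple]
  8. access plum: MISS, evict cherry. Cache (old->new): [cat yak apple plum]
Total: 2 hits, 6 misses, 2 evictions

Hit rate = 2/8 = 1/4

Answer: 1/4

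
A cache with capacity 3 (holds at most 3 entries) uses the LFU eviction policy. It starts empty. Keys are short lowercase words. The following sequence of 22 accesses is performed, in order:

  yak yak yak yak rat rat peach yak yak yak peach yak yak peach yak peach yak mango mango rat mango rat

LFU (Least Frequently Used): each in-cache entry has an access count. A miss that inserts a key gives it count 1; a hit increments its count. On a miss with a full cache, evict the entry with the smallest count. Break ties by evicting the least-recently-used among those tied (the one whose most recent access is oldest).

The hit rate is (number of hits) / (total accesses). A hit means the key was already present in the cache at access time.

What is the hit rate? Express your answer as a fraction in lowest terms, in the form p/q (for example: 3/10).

Answer: 15/22

Derivation:
LFU simulation (capacity=3):
  1. access yak: MISS. Cache: [yak(c=1)]
  2. access yak: HIT, count now 2. Cache: [yak(c=2)]
  3. access yak: HIT, count now 3. Cache: [yak(c=3)]
  4. access yak: HIT, count now 4. Cache: [yak(c=4)]
  5. access rat: MISS. Cache: [rat(c=1) yak(c=4)]
  6. access rat: HIT, count now 2. Cache: [rat(c=2) yak(c=4)]
  7. access peach: MISS. Cache: [peach(c=1) rat(c=2) yak(c=4)]
  8. access yak: HIT, count now 5. Cache: [peach(c=1) rat(c=2) yak(c=5)]
  9. access yak: HIT, count now 6. Cache: [peach(c=1) rat(c=2) yak(c=6)]
  10. access yak: HIT, count now 7. Cache: [peach(c=1) rat(c=2) yak(c=7)]
  11. access peach: HIT, count now 2. Cache: [rat(c=2) peach(c=2) yak(c=7)]
  12. access yak: HIT, count now 8. Cache: [rat(c=2) peach(c=2) yak(c=8)]
  13. access yak: HIT, count now 9. Cache: [rat(c=2) peach(c=2) yak(c=9)]
  14. access peach: HIT, count now 3. Cache: [rat(c=2) peach(c=3) yak(c=9)]
  15. access yak: HIT, count now 10. Cache: [rat(c=2) peach(c=3) yak(c=10)]
  16. access peach: HIT, count now 4. Cache: [rat(c=2) peach(c=4) yak(c=10)]
  17. access yak: HIT, count now 11. Cache: [rat(c=2) peach(c=4) yak(c=11)]
  18. access mango: MISS, evict rat(c=2). Cache: [mango(c=1) peach(c=4) yak(c=11)]
  19. access mango: HIT, count now 2. Cache: [mango(c=2) peach(c=4) yak(c=11)]
  20. access rat: MISS, evict mango(c=2). Cache: [rat(c=1) peach(c=4) yak(c=11)]
  21. access mango: MISS, evict rat(c=1). Cache: [mango(c=1) peach(c=4) yak(c=11)]
  22. access rat: MISS, evict mango(c=1). Cache: [rat(c=1) peach(c=4) yak(c=11)]
Total: 15 hits, 7 misses, 4 evictions

Hit rate = 15/22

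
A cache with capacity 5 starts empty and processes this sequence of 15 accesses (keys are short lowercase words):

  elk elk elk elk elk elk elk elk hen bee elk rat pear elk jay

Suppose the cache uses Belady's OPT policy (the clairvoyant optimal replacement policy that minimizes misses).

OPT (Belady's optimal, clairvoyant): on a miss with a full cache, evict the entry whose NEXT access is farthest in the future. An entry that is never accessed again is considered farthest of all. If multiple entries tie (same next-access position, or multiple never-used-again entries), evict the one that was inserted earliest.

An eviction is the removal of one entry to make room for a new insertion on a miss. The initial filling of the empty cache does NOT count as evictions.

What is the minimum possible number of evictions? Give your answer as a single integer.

Answer: 1

Derivation:
OPT (Belady) simulation (capacity=5):
  1. access elk: MISS. Cache: [elk]
  2. access elk: HIT. Next use of elk: step 3. Cache: [elk]
  3. access elk: HIT. Next use of elk: step 4. Cache: [elk]
  4. access elk: HIT. Next use of elk: step 5. Cache: [elk]
  5. access elk: HIT. Next use of elk: step 6. Cache: [elk]
  6. access elk: HIT. Next use of elk: step 7. Cache: [elk]
  7. access elk: HIT. Next use of elk: step 8. Cache: [elk]
  8. access elk: HIT. Next use of elk: step 11. Cache: [elk]
  9. access hen: MISS. Cache: [elk hen]
  10. access bee: MISS. Cache: [elk hen bee]
  11. access elk: HIT. Next use of elk: step 14. Cache: [elk hen bee]
  12. access rat: MISS. Cache: [elk hen bee rat]
  13. access pear: MISS. Cache: [elk hen bee rat pear]
  14. access elk: HIT. Next use of elk: never. Cache: [elk hen bee rat pear]
  15. access jay: MISS, evict elk (next use: never). Cache: [hen bee rat pear jay]
Total: 9 hits, 6 misses, 1 evictions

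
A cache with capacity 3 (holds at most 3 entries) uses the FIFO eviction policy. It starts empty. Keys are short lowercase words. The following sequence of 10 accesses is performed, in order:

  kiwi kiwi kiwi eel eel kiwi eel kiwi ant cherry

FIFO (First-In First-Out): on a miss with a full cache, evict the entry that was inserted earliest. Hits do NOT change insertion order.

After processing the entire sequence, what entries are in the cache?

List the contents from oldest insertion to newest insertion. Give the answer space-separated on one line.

FIFO simulation (capacity=3):
  1. access kiwi: MISS. Cache (old->new): [kiwi]
  2. access kiwi: HIT. Cache (old->new): [kiwi]
  3. access kiwi: HIT. Cache (old->new): [kiwi]
  4. access eel: MISS. Cache (old->new): [kiwi eel]
  5. access eel: HIT. Cache (old->new): [kiwi eel]
  6. access kiwi: HIT. Cache (old->new): [kiwi eel]
  7. access eel: HIT. Cache (old->new): [kiwi eel]
  8. access kiwi: HIT. Cache (old->new): [kiwi eel]
  9. access ant: MISS. Cache (old->new): [kiwi eel ant]
  10. access cherry: MISS, evict kiwi. Cache (old->new): [eel ant cherry]
Total: 6 hits, 4 misses, 1 evictions

Answer: eel ant cherry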